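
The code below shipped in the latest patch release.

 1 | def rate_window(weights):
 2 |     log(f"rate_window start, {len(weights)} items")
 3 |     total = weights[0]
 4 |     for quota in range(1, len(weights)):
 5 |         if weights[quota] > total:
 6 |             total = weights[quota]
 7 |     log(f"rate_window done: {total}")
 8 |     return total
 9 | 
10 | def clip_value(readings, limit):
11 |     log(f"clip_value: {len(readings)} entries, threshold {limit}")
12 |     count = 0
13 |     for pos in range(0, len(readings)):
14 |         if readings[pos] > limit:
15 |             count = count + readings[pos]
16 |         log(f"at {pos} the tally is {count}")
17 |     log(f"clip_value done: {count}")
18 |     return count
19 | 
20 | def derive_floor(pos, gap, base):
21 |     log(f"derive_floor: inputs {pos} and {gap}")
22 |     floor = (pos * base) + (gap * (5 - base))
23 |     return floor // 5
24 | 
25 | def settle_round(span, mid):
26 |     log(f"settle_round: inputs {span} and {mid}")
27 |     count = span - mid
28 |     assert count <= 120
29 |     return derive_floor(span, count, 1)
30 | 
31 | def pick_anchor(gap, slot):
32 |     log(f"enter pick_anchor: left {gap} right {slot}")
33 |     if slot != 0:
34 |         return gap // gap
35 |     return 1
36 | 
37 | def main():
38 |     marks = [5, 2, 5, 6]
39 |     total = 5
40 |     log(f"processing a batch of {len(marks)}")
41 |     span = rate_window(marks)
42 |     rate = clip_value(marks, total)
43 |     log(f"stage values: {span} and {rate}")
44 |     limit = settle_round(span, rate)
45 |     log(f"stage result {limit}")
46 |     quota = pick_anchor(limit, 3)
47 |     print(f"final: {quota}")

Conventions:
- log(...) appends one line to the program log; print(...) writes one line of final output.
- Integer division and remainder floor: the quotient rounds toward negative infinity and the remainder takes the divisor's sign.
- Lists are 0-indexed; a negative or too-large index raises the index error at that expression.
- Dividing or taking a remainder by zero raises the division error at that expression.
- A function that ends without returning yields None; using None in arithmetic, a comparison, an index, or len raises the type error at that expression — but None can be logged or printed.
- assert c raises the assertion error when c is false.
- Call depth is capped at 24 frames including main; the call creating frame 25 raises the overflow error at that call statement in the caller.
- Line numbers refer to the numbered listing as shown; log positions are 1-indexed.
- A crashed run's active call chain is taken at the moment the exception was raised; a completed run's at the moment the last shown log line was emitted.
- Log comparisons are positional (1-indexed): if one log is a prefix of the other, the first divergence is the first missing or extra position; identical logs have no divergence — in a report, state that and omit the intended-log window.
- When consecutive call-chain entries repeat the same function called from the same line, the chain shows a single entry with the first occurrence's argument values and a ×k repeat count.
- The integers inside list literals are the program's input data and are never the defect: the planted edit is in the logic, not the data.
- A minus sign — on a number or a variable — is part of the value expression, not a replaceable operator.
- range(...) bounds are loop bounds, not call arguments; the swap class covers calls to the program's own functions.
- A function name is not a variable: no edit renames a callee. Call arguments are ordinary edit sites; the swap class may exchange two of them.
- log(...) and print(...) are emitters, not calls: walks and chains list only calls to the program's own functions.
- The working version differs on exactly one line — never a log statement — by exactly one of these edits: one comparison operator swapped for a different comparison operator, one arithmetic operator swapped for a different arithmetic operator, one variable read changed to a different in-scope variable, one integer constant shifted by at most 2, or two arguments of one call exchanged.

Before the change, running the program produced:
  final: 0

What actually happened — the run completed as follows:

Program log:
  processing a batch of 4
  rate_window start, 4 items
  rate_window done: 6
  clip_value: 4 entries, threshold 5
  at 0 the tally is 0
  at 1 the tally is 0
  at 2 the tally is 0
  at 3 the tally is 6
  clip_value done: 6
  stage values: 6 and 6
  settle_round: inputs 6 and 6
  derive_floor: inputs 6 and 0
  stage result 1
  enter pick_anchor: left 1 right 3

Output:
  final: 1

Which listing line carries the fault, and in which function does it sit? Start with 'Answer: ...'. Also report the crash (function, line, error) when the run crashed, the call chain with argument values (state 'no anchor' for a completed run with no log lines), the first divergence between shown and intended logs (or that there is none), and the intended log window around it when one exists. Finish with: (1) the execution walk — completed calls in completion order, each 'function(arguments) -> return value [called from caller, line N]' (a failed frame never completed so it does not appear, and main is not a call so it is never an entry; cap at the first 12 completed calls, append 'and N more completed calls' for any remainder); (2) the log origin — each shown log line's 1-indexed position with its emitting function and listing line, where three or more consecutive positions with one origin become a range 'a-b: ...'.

Answer: the defect is in pick_anchor at line 34.
Key fact: The two runs log identically and part ways only at the printed values.
Call chain: main -> pick_anchor(1, 3) (called at line 46).
First divergence: none — the logs agree in full.
Execution walk:
  rate_window([5, 2, 5, 6]) -> 6  [called from main, line 41]
  clip_value([5, 2, 5, 6], 5) -> 6  [called from main, line 42]
  derive_floor(6, 0, 1) -> 1  [called from settle_round, line 29]
  settle_round(6, 6) -> 1  [called from main, line 44]
  pick_anchor(1, 3) -> 1  [called from main, line 46]
Log origins:
  1: from main, line 40
  2: from rate_window, line 2
  3: from rate_window, line 7
  4: from clip_value, line 11
  5-8: from clip_value, line 16
  9: from clip_value, line 17
  10: from main, line 43
  11: from settle_round, line 26
  12: from derive_floor, line 21
  13: from main, line 45
  14: from pick_anchor, line 32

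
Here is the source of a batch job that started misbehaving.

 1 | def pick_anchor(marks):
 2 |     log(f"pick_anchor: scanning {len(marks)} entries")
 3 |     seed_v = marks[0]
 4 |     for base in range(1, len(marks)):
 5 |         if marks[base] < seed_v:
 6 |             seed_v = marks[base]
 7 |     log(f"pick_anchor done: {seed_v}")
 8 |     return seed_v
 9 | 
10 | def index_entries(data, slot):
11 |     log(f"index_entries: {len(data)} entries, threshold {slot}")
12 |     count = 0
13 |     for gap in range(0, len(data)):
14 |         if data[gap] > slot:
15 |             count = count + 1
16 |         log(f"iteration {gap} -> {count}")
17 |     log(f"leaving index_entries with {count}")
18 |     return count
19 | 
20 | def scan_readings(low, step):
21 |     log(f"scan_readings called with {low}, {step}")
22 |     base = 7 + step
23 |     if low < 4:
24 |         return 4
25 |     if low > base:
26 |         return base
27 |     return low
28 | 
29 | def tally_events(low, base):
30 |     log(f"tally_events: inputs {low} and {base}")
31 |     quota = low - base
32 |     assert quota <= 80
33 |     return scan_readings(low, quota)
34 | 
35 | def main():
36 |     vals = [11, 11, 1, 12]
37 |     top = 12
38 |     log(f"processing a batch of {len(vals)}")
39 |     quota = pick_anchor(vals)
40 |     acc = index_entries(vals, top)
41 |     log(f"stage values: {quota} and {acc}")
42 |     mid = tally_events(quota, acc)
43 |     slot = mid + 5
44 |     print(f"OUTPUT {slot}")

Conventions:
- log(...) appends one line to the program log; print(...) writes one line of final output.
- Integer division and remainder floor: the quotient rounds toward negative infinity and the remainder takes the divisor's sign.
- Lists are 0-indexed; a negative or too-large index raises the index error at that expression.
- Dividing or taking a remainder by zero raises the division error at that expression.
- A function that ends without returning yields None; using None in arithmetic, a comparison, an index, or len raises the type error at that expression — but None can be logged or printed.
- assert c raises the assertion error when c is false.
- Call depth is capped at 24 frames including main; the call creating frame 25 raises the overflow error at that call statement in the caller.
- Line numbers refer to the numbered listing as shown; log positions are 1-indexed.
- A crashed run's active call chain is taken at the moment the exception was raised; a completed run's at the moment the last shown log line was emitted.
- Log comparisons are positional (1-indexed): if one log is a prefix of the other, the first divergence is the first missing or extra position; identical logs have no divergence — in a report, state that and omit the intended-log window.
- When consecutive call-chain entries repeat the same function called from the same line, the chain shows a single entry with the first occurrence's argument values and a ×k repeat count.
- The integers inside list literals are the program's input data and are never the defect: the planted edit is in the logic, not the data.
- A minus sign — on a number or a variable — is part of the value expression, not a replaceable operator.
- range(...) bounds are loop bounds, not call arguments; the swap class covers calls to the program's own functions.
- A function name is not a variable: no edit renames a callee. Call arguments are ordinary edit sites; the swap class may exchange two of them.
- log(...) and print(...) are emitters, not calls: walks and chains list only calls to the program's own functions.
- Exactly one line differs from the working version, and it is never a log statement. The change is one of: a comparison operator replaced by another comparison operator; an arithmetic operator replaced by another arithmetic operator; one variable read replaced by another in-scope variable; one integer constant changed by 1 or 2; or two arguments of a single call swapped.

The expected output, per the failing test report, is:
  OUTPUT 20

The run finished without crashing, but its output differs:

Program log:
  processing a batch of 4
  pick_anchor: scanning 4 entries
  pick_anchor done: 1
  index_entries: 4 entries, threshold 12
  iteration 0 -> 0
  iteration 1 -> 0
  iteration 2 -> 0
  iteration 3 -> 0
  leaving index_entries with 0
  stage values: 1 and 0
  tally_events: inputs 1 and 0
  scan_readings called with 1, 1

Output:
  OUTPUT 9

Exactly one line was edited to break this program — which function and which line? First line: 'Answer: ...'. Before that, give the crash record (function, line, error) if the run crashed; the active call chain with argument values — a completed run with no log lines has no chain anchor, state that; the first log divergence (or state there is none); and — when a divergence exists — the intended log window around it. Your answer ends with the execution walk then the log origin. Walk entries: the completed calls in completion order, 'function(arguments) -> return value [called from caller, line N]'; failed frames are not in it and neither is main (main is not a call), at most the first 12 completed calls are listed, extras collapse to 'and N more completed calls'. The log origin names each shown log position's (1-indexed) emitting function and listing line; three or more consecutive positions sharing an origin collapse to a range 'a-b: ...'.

Answer: the defect is in main at line 43.
Key fact: The logs agree in full; only the final output differs.
Call chain: main -> tally_events(1, 0) (called at line 42) -> scan_readings(1, 1) (called at line 33).
First divergence: none; the two logs match at every position.
Execution walk:
  pick_anchor([11, 11, 1, 12]) -> 1  [called from main, line 39]
  index_entries([11, 11, 1, 12], 12) -> 0  [called from main, line 40]
  scan_readings(1, 1) -> 4  [called from tally_events, line 33]
  tally_events(1, 0) -> 4  [called from main, line 42]
Log origin:
  1: from main, line 38
  2: from pick_anchor, line 2
  3: from pick_anchor, line 7
  4: from index_entries, line 11
  5-8: from index_entries, line 16
  9: from index_entries, line 17
  10: from main, line 41
  11: from tally_events, line 30
  12: from scan_readings, line 21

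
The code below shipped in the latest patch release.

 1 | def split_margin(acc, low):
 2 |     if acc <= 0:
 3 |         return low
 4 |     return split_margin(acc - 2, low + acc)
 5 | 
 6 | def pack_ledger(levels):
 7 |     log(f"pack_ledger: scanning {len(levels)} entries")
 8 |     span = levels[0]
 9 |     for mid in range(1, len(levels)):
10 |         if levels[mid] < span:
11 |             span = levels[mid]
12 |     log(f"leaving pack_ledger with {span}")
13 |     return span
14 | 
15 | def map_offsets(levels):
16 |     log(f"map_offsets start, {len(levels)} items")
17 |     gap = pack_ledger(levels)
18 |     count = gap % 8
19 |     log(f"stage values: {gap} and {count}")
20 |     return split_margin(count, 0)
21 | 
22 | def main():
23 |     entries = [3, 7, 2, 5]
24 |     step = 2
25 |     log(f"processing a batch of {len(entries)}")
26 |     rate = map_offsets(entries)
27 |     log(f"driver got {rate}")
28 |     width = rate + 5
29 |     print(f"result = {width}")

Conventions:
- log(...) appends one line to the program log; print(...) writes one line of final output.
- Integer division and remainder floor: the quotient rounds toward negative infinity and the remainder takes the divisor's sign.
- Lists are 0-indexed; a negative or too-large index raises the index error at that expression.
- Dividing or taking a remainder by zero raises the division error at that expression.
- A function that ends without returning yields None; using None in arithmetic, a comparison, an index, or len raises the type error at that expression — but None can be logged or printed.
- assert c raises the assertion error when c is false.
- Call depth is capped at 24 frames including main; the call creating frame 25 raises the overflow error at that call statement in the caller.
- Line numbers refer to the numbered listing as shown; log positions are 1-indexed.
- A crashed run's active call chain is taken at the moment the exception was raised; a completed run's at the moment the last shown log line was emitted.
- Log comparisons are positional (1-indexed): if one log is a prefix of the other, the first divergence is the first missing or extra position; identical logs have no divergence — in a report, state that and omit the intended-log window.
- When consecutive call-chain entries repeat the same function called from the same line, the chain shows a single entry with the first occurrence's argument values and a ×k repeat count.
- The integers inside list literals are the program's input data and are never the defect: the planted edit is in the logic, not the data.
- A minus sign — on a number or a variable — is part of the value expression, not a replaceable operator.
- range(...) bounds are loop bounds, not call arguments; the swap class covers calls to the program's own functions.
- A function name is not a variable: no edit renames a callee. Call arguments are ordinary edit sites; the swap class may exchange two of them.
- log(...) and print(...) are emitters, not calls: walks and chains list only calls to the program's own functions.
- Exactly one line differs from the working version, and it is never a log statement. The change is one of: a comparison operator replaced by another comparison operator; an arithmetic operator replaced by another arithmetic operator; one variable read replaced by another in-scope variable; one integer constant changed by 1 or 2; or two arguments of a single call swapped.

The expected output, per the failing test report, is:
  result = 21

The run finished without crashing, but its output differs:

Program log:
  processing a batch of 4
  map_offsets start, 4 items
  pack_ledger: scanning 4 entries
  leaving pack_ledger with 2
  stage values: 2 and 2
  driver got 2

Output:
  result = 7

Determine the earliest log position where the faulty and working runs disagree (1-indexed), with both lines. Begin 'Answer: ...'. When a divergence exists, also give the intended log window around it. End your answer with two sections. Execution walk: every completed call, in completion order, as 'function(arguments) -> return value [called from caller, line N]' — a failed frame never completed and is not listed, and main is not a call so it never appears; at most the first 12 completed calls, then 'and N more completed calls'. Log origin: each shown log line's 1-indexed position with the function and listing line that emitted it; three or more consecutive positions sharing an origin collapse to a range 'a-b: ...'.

Answer: position 4 — shown 'leaving pack_ledger with 2', intended 'leaving pack_ledger with 7'.
Intended log window:
  2: map_offsets start, 4 items
  3: pack_ledger: scanning 4 entries
  4: leaving pack_ledger with 7
  5: stage values: 7 and 7
Execution walk:
  pack_ledger([3, 7, 2, 5]) -> 2  [called from map_offsets, line 17]
  split_margin(0, 2) -> 2  [called from split_margin, line 4]
  split_margin(2, 0) -> 2  [called from map_offsets, line 20]
  map_offsets([3, 7, 2, 5]) -> 2  [called from main, line 26]
Log line origins:
  1: logged in main at line 25
  2: logged in map_offsets at line 16
  3: logged in pack_ledger at line 7
  4: logged in pack_ledger at line 12
  5: logged in map_offsets at line 19
  6: logged in main at line 27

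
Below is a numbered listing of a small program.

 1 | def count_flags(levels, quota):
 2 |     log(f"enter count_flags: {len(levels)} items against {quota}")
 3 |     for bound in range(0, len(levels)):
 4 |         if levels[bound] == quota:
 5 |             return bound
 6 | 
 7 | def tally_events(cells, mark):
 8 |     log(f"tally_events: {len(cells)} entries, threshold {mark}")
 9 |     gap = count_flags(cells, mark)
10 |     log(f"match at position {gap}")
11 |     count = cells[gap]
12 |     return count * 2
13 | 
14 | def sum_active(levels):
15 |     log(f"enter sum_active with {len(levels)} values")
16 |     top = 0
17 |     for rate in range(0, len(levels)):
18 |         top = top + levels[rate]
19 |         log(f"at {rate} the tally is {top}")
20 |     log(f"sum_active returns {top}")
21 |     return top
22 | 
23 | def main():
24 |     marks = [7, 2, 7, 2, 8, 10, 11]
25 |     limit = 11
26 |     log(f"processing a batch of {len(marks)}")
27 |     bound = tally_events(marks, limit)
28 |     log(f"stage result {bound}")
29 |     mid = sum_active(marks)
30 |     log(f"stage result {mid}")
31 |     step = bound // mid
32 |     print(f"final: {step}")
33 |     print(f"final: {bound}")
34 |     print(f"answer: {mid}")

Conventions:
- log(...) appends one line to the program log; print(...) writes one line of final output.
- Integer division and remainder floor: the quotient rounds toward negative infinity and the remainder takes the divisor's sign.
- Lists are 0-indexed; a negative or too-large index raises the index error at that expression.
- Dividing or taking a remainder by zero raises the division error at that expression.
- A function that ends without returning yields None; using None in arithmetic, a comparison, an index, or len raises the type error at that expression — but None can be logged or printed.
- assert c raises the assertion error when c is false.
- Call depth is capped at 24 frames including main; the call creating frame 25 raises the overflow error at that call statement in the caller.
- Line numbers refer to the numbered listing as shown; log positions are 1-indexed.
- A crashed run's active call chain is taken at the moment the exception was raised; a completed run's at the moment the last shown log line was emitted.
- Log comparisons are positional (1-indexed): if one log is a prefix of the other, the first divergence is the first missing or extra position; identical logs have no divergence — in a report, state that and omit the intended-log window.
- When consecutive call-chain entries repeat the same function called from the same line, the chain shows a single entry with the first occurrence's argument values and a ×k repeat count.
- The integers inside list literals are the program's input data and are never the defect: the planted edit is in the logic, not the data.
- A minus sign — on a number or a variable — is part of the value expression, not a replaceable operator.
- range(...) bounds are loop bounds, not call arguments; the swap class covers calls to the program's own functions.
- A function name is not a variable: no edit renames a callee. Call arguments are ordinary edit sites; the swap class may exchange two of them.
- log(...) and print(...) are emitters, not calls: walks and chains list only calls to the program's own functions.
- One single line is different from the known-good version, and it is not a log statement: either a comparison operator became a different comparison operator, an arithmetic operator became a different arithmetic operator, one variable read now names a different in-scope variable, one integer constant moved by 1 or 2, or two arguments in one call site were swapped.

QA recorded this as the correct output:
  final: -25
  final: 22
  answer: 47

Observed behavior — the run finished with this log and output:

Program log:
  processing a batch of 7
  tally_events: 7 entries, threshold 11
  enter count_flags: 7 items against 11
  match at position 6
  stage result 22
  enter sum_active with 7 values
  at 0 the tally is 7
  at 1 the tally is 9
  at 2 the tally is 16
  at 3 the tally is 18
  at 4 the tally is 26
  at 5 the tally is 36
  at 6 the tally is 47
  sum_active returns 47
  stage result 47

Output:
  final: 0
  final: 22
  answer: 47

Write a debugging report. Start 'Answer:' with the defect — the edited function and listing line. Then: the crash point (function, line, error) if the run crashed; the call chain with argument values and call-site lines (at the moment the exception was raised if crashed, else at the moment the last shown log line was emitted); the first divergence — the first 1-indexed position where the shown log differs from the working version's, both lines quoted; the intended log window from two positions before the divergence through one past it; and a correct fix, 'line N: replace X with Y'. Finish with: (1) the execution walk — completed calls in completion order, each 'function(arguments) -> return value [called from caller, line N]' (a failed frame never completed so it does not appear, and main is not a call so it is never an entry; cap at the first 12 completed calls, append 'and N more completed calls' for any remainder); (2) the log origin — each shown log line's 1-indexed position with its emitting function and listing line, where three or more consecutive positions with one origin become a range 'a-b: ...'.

Answer: the defect is in main at line 31.
Core observation: The two runs log identically and part ways only at the printed values.
Call chain: main.
First divergence: none; the two logs match at every position.
Execution walk:
  count_flags([7, 2, 7, 2, 8, 10, 11], 11) -> 6  [called from tally_events, line 9]
  tally_events([7, 2, 7, 2, 8, 10, 11], 11) -> 22  [called from main, line 27]
  sum_active([7, 2, 7, 2, 8, 10, 11]) -> 47  [called from main, line 29]
Log line origins:
  1: logged in main at line 26
  2: logged in tally_events at line 8
  3: logged in count_flags at line 2
  4: logged in tally_events at line 10
  5: logged in main at line 28
  6: logged in sum_active at line 15
  7-13: logged in sum_active at line 19
  14: logged in sum_active at line 20
  15: logged in main at line 30
A correct fix: line 31: replace `//` with `-`.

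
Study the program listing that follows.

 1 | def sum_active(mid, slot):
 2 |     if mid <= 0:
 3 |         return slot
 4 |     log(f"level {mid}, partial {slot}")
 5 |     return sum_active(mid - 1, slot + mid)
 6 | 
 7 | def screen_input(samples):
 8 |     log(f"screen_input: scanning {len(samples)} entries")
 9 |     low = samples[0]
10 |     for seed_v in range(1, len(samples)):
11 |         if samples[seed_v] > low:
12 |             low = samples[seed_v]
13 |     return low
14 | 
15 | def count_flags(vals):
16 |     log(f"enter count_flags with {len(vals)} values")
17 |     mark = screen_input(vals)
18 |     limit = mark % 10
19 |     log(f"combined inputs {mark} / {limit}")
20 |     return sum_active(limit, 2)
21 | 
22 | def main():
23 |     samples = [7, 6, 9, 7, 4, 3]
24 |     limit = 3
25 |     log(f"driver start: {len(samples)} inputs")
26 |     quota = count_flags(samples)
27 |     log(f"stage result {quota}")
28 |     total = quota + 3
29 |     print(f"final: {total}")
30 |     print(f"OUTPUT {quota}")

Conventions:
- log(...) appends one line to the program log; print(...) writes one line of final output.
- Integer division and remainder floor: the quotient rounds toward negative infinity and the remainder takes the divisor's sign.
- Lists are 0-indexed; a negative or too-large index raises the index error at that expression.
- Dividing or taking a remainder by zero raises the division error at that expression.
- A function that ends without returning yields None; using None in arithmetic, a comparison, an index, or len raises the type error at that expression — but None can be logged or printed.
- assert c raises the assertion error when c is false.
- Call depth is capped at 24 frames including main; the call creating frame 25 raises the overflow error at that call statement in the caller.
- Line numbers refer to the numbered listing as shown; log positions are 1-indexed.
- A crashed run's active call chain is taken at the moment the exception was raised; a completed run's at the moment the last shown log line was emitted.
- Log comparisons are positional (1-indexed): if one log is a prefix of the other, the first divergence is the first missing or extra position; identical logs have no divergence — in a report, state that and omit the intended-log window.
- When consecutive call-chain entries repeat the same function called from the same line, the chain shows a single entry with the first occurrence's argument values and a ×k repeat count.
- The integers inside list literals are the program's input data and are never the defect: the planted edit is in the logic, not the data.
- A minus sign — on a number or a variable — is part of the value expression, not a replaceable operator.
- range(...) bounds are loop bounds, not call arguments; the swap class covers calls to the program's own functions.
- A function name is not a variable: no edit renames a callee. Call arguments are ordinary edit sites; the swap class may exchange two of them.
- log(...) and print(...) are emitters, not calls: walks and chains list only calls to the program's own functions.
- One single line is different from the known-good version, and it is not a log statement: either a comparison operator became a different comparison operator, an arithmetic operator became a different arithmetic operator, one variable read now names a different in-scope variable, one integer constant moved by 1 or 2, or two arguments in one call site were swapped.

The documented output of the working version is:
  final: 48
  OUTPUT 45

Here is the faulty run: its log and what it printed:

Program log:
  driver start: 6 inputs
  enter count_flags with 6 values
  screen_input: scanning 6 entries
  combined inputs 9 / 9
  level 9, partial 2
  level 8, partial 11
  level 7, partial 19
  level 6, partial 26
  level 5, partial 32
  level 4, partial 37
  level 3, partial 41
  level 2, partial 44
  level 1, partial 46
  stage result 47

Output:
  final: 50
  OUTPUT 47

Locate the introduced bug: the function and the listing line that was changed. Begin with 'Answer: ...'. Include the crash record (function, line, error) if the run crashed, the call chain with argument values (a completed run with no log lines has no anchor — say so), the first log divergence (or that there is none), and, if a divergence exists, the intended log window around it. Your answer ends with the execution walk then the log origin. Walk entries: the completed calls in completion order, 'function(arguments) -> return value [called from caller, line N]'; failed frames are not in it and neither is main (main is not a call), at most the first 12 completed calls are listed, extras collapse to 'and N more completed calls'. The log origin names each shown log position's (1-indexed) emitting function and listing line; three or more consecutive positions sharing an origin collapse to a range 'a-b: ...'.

Answer: the defect is in count_flags at line 20.
Key observation: Log line 5 is where behavior first shows: 'level 9, partial 2' appears instead of 'level 9, partial 0'.
Call chain: main.
First divergence: position 5; shown 'level 9, partial 2' vs intended 'level 9, partial 0'.
Intended log window:
  3: screen_input: scanning 6 entries
  4: combined inputs 9 / 9
  5: level 9, partial 0
  6: level 8, partial 9
Execution walk:
  screen_input([7, 6, 9, 7, 4, 3]) -> 9  [called from count_flags, line 17]
  sum_active(0, 47) -> 47  [called from sum_active, line 5]
  sum_active(1, 46) -> 47  [called from sum_active, line 5]
  sum_active(2, 44) -> 47  [called from sum_active, line 5]
  sum_active(3, 41) -> 47  [called from sum_active, line 5]
  sum_active(4, 37) -> 47  [called from sum_active, line 5]
  sum_active(5, 32) -> 47  [called from sum_active, line 5]
  sum_active(6, 26) -> 47  [called from sum_active, line 5]
  sum_active(7, 19) -> 47  [called from sum_active, line 5]
  sum_active(8, 11) -> 47  [called from sum_active, line 5]
  sum_active(9, 2) -> 47  [called from count_flags, line 20]
  count_flags([7, 6, 9, 7, 4, 3]) -> 47  [called from main, line 26]
Log line origins:
  1: emitted by main (line 25)
  2: emitted by count_flags (line 16)
  3: emitted by screen_input (line 8)
  4: emitted by count_flags (line 19)
  5-13: emitted by sum_active (line 4)
  14: emitted by main (line 27)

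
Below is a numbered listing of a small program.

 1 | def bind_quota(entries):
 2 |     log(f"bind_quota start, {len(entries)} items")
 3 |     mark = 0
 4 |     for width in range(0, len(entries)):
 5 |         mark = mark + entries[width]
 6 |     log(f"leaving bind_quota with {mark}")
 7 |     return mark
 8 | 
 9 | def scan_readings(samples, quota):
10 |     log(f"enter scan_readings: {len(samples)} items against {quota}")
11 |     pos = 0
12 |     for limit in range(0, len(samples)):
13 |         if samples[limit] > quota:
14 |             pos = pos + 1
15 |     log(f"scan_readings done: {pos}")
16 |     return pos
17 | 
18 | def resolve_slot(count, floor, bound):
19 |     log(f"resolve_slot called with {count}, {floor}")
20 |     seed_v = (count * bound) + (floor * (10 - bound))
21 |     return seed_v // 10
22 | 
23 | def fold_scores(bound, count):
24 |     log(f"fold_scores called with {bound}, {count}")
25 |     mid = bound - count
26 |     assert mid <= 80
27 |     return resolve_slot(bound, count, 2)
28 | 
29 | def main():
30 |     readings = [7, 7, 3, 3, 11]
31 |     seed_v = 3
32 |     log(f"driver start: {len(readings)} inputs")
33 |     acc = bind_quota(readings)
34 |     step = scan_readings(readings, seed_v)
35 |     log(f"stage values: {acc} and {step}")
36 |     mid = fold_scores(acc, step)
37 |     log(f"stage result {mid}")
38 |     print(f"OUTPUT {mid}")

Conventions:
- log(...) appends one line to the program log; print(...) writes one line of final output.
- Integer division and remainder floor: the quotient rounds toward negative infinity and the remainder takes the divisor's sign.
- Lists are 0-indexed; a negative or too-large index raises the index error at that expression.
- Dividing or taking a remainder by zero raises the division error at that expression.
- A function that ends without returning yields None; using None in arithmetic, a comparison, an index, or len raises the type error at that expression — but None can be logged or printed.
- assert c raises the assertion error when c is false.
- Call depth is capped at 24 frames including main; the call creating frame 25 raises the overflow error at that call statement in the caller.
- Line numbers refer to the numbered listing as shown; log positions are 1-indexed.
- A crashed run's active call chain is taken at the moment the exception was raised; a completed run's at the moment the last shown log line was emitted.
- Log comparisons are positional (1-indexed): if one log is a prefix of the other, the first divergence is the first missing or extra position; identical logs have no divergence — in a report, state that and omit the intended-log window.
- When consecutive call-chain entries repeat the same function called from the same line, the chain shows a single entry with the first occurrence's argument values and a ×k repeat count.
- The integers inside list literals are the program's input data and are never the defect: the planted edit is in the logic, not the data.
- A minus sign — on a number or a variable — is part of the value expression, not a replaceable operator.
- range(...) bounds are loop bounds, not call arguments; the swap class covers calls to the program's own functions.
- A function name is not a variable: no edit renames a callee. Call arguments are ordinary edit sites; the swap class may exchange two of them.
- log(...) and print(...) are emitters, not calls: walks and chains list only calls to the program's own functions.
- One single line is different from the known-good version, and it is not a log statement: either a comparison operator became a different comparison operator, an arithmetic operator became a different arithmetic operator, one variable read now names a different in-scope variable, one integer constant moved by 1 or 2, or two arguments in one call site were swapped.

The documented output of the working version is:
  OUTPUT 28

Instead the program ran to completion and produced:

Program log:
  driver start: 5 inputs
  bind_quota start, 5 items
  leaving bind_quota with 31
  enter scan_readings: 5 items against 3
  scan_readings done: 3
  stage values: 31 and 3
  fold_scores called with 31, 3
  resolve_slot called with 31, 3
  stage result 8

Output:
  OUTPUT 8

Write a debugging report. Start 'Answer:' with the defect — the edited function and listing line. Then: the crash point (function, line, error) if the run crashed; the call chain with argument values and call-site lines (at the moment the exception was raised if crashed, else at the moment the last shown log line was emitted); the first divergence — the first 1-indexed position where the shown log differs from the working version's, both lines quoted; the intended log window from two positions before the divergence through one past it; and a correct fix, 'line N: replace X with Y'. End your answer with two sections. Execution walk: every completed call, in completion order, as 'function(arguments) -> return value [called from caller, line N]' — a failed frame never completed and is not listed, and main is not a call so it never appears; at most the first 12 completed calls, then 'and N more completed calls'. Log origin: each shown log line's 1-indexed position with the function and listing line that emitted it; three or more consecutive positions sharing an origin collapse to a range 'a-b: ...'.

Answer: the defect is in fold_scores at line 27.
The tell: Everything matches until log position 8, which reads 'resolve_slot called with 31, 3' in place of 'resolve_slot called with 31, 28'.
Call chain: main.
First divergence: position 8; shown 'resolve_slot called with 31, 3' vs intended 'resolve_slot called with 31, 28'.
Intended log window:
  6: stage values: 31 and 3
  7: fold_scores called with 31, 3
  8: resolve_slot called with 31, 28
  9: stage result 28
Execution walk:
  bind_quota([7, 7, 3, 3, 11]) -> 31  [called from main, line 33]
  scan_readings([7, 7, 3, 3, 11], 3) -> 3  [called from main, line 34]
  resolve_slot(31, 3, 2) -> 8  [called from fold_scores, line 27]
  fold_scores(31, 3) -> 8  [called from main, line 36]
Origin of each log line:
  1: logged in main at line 32
  2: logged in bind_quota at line 2
  3: logged in bind_quota at line 6
  4: logged in scan_readings at line 10
  5: logged in scan_readings at line 15
  6: logged in main at line 35
  7: logged in fold_scores at line 24
  8: logged in resolve_slot at line 19
  9: logged in main at line 37
A correct fix: line 27: replace `count` with `mid`.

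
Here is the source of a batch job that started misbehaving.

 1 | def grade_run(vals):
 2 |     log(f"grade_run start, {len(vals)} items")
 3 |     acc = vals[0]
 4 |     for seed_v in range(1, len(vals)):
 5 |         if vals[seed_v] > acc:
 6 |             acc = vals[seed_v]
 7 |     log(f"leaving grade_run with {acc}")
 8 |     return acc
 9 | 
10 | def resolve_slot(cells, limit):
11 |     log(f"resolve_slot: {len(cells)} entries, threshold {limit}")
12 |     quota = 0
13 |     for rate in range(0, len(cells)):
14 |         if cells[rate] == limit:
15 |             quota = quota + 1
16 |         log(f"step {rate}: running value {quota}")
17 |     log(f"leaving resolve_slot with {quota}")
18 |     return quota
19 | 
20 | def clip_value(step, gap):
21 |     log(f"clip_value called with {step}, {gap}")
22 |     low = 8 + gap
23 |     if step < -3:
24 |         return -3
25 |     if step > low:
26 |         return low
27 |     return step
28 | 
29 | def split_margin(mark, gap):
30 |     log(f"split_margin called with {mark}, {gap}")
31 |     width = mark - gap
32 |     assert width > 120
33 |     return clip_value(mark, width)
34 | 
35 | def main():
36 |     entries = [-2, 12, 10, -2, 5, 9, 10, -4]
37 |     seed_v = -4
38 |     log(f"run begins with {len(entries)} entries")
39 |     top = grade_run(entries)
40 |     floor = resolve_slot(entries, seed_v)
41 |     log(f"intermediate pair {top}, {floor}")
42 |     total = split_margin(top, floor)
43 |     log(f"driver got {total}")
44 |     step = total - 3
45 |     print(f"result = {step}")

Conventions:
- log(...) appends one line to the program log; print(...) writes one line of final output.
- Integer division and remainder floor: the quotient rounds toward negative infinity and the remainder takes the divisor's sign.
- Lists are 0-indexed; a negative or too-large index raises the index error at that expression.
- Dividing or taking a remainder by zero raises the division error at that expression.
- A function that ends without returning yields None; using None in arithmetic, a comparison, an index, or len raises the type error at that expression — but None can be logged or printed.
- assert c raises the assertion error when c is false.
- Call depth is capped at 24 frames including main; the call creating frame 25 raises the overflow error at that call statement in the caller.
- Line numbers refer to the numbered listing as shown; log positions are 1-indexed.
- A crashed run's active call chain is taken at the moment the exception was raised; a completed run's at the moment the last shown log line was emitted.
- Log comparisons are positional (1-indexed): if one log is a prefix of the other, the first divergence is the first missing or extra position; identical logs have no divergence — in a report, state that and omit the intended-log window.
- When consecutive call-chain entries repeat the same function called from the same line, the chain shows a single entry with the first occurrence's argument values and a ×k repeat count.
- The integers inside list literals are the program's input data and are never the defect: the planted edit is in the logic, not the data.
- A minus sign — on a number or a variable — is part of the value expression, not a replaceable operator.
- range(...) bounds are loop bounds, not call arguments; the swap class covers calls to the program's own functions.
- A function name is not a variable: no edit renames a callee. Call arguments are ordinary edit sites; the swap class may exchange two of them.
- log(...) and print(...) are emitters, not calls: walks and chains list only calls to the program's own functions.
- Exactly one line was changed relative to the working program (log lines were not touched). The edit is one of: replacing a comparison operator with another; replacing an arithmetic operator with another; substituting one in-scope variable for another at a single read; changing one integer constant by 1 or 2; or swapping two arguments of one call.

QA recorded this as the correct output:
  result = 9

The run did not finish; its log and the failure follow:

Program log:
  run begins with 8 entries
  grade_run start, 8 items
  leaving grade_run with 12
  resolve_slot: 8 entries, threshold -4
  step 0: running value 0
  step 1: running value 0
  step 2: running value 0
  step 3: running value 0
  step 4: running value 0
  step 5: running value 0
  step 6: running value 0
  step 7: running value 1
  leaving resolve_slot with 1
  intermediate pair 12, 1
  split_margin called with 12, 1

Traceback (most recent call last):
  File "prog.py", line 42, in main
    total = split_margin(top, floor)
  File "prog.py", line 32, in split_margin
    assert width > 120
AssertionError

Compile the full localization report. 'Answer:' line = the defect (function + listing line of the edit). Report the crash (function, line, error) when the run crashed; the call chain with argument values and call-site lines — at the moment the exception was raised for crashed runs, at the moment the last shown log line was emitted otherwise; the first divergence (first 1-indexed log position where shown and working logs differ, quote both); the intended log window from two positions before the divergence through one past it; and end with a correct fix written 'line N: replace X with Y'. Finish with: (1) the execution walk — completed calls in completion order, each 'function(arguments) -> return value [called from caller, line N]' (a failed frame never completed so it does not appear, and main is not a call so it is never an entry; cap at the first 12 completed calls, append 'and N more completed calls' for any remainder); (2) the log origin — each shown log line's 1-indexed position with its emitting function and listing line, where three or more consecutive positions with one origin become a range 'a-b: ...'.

Answer: the defect is in split_margin at line 32.
Core observation: After 15 matching log lines the faulty run goes silent, while the working version continues with 'clip_value called with 12, 11'.
Crash: split_margin, line 32, AssertionError.
Call chain: main -> split_margin(12, 1) (called at line 42).
First divergence: position 16; the shown log stops at 15 lines while the working version next logs 'clip_value called with 12, 11'.
Intended log window:
  14: intermediate pair 12, 1
  15: split_margin called with 12, 1
  16: clip_value called with 12, 11
  17: driver got 12
Execution walk:
  grade_run([-2, 12, 10, -2, 5, 9, 10, -4]) -> 12  [called from main, line 39]
  resolve_slot([-2, 12, 10, -2, 5, 9, 10, -4], -4) -> 1  [called from main, line 40]
Log origins:
  1: emitted by main (line 38)
  2: emitted by grade_run (line 2)
  3: emitted by grade_run (line 7)
  4: emitted by resolve_slot (line 11)
  5-12: emitted by resolve_slot (line 16)
  13: emitted by resolve_slot (line 17)
  14: emitted by main (line 41)
  15: emitted by split_margin (line 30)
A correct fix: line 32: replace `>` with `<=`.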